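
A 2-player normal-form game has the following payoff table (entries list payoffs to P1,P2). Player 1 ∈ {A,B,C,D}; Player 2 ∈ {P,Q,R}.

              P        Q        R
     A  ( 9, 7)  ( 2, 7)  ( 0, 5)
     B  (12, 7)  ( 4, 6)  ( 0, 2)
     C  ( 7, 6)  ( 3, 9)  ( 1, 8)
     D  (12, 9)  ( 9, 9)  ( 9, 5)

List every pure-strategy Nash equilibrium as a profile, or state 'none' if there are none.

NE set: (B,P), (D,P), (D,Q)

(A,P): not NE [P1→D gives 12>9]
(A,Q): not NE [P1→D gives 9>2]
(A,R): not NE [P1→D gives 9>0; P2→Q gives 7>5]
(B,P): NE
(B,Q): not NE [P1→D gives 9>4; P2→P gives 7>6]
(B,R): not NE [P1→D gives 9>0; P2→P gives 7>2]
(C,P): not NE [P1→D gives 12>7; P2→Q gives 9>6]
(C,Q): not NE [P1→D gives 9>3]
(C,R): not NE [P1→D gives 9>1; P2→Q gives 9>8]
(D,P): NE
(D,Q): NE
(D,R): not NE [P2→Q gives 9>5]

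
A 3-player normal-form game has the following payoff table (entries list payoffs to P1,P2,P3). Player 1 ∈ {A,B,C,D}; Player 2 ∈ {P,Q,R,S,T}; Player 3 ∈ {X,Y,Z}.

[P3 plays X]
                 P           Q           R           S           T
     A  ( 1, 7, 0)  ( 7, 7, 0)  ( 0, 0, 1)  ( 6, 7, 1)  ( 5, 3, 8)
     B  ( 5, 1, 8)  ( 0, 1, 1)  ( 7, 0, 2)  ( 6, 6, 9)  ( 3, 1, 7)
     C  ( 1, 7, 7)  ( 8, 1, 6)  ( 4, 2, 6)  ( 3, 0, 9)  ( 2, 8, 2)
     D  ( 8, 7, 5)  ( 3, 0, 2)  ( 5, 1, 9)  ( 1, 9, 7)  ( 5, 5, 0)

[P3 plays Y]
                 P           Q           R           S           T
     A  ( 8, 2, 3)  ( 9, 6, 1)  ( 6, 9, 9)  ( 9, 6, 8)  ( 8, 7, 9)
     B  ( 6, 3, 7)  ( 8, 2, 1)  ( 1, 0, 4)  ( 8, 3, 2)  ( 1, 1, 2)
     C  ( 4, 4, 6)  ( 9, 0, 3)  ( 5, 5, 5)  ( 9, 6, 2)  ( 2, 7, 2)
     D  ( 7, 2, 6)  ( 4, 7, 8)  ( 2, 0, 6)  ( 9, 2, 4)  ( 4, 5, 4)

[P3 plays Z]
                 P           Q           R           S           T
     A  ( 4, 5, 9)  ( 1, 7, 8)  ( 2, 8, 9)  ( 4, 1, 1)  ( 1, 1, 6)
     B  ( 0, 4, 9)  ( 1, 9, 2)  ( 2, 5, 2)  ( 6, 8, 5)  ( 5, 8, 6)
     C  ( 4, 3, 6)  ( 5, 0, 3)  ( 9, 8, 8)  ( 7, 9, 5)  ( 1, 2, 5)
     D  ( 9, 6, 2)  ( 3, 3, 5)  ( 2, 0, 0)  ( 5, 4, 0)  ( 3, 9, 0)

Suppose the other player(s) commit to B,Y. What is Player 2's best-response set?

u_2(P vs B,Y) = 3
u_2(Q vs B,Y) = 2
u_2(R vs B,Y) = 0
u_2(S vs B,Y) = 3
u_2(T vs B,Y) = 1
max payoff 3 at {P,S}

argmax u_2 = {P,S}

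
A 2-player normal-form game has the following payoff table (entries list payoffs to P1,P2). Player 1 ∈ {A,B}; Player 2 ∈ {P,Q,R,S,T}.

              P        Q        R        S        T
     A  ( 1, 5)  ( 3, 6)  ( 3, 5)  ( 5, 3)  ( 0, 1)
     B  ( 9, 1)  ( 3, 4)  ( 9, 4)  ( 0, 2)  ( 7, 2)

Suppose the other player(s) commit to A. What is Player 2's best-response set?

u_2(P vs A) = 5
u_2(Q vs A) = 6
u_2(R vs A) = 5
u_2(S vs A) = 3
u_2(T vs A) = 1
max payoff 6 at {Q}

argmax u_2 = {Q}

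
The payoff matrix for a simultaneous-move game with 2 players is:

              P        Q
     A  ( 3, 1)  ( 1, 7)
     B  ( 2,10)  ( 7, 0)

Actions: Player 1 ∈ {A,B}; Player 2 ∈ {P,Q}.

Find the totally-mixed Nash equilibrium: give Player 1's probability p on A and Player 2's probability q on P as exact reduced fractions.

(p,q) = (5/8, 6/7)

P1 indiff ⇒ q·3+(1-q)·1 = q·2+(1-q)·7 ⇒ q(1) = (1-q)(6) ⇒ q = 6/7
P2 indiff ⇒ p·1+(1-p)·10 = p·7+(1-p)·0 ⇒ p(-6) = (1-p)(-10) ⇒ p = 5/8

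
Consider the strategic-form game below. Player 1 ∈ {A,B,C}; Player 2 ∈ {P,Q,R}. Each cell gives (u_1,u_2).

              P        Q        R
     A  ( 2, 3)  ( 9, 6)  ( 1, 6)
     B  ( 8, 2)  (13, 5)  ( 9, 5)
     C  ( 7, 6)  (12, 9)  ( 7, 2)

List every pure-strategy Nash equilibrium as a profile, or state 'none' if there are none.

(A,P): not NE [P1→B gives 8>2; P2→R gives 6>3]
(A,Q): not NE [P1→B gives 13>9]
(A,R): not NE [P1→B gives 9>1]
(B,P): not NE [P2→R gives 5>2]
(B,Q): NE
(B,R): NE
(C,P): not NE [P1→B gives 8>7; P2→Q gives 9>6]
(C,Q): not NE [P1→B gives 13>12]
(C,R): not NE [P1→B gives 9>7; P2→Q gives 9>2]

Nash profiles: (B,Q), (B,R)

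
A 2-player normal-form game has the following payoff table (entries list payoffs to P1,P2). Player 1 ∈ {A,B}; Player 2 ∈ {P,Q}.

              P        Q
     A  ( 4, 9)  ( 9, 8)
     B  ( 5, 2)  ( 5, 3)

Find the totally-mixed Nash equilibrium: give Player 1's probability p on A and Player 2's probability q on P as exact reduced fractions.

(p,q) = (1/2, 4/5)

P1 indiff ⇒ q·4+(1-q)·9 = q·5+(1-q)·5 ⇒ q(-1) = (1-q)(-4) ⇒ q = 4/5
P2 indiff ⇒ p·9+(1-p)·2 = p·8+(1-p)·3 ⇒ p(1) = (1-p)(1) ⇒ p = 1/2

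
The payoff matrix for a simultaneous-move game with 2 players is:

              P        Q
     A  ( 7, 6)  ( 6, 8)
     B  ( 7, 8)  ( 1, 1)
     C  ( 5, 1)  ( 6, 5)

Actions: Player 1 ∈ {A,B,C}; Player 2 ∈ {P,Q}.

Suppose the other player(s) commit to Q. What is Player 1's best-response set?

P1 best: {A,C}

u_1(A vs Q) = 6
u_1(B vs Q) = 1
u_1(C vs Q) = 6
max payoff 6 at {A,C}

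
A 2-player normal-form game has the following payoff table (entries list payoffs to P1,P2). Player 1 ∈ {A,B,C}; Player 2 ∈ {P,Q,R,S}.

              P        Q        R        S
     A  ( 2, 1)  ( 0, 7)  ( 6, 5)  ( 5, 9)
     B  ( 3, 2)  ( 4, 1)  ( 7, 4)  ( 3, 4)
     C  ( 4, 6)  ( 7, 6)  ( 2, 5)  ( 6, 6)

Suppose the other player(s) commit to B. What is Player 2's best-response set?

u_2(P vs B) = 2
u_2(Q vs B) = 1
u_2(R vs B) = 4
u_2(S vs B) = 4
max payoff 4 at {R,S}

BR_2 = {R,S}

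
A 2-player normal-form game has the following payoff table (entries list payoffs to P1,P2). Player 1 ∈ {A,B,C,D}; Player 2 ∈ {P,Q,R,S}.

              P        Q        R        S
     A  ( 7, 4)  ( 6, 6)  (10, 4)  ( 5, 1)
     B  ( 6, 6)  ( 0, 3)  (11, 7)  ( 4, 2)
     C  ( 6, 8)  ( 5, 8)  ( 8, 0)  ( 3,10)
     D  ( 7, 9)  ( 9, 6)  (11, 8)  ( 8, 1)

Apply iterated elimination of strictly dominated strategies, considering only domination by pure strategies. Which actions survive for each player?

P1 drop C (A beats it: P:7>6 Q:6>5 R:10>8 S:5>3)
P2 drop S (P beats it: A:4>1 B:6>2 D:9>1)
P1→{A,B,D} P2→{P,Q,R}

Remaining: P1:{A,B,D} P2:{P,Q,R}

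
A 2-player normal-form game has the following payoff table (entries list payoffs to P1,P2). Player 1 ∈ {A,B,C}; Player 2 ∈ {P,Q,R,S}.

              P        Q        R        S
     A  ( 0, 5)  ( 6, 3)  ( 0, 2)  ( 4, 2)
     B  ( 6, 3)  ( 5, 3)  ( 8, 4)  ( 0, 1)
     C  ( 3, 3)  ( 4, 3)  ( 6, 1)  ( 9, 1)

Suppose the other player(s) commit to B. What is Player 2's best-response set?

argmax u_2 = {R}

u_2(P vs B) = 3
u_2(Q vs B) = 3
u_2(R vs B) = 4
u_2(S vs B) = 1
max payoff 4 at {R}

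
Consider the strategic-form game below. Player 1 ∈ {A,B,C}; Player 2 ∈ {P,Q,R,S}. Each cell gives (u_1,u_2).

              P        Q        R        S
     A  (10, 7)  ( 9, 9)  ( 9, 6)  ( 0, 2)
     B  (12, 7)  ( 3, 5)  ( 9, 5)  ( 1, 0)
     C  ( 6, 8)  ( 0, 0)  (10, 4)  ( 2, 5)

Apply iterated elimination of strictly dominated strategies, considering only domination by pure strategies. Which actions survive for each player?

IESDS → P1:{A,B} P2:{P,Q}

P2 drop R (P beats it: A:7>6 B:7>5 C:8>4)
P2 drop S (P beats it: A:7>2 B:7>0 C:8>5)
P1 drop C (A beats it: P:10>6 Q:9>0)
P1→{A,B} P2→{P,Q}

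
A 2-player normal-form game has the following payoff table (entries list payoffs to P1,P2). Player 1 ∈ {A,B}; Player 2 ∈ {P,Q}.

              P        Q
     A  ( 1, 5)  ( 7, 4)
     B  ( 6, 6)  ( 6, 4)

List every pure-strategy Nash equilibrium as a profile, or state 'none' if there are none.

Nash profiles: (B,P)

(A,P): not NE [P1→B gives 6>1]
(A,Q): not NE [P2→P gives 5>4]
(B,P): NE
(B,Q): not NE [P1→A gives 7>6; P2→P gives 6>4]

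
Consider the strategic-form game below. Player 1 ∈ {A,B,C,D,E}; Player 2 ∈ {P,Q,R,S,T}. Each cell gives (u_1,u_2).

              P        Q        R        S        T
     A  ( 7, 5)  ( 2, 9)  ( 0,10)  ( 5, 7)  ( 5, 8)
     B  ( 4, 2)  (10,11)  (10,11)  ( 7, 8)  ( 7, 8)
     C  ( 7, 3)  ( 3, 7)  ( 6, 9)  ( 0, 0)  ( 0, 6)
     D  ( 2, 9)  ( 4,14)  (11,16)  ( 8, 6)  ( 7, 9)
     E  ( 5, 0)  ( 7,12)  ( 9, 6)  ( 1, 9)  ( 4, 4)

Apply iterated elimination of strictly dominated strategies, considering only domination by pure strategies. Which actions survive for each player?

Survivors P1:{B,D} P2:{Q,R}

P2 drop P (Q beats it: A:9>5 B:11>2 C:7>3 D:14>9 E:12>0)
P1 drop A (B beats it: Q:10>2 R:10>0 S:7>5 T:7>5)
P1 drop C (B beats it: Q:10>3 R:10>6 S:7>0 T:7>0)
P1 drop E (B beats it: Q:10>7 R:10>9 S:7>1 T:7>4)
P2 drop S (Q beats it: B:11>8 D:14>6)
P2 drop T (Q beats it: B:11>8 D:14>9)
P1→{B,D} P2→{Q,R}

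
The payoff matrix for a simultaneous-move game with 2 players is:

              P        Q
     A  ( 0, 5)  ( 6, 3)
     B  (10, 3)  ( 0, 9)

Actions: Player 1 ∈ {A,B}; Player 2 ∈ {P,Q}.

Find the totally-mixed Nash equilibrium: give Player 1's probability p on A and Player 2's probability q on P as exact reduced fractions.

P1 indiff ⇒ q·0+(1-q)·6 = q·10+(1-q)·0 ⇒ q(-10) = (1-q)(-6) ⇒ q = 3/8
P2 indiff ⇒ p·5+(1-p)·3 = p·3+(1-p)·9 ⇒ p(2) = (1-p)(6) ⇒ p = 3/4

(p,q) = (3/4, 3/8)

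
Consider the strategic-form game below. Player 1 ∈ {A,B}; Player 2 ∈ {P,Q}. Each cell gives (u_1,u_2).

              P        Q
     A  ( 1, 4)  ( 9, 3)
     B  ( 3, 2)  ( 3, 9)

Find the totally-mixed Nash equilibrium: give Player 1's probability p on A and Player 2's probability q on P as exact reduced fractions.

p=7/8, q=3/4

P1 indiff ⇒ q·1+(1-q)·9 = q·3+(1-q)·3 ⇒ q(-2) = (1-q)(-6) ⇒ q = 3/4
P2 indiff ⇒ p·4+(1-p)·2 = p·3+(1-p)·9 ⇒ p(1) = (1-p)(7) ⇒ p = 7/8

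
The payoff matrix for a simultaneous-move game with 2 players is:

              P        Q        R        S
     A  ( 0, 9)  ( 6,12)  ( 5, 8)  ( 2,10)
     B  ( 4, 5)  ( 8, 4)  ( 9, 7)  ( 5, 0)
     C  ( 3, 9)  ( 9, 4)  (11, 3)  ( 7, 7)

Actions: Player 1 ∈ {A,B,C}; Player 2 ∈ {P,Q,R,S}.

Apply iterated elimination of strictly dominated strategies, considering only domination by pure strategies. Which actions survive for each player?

P1 drop A (B beats it: P:4>0 Q:8>6 R:9>5 S:5>2)
P2 drop Q (P beats it: B:5>4 C:9>4)
P2 drop S (P beats it: B:5>0 C:9>7)
P1→{B,C} P2→{P,R}

Remaining: P1:{B,C} P2:{P,R}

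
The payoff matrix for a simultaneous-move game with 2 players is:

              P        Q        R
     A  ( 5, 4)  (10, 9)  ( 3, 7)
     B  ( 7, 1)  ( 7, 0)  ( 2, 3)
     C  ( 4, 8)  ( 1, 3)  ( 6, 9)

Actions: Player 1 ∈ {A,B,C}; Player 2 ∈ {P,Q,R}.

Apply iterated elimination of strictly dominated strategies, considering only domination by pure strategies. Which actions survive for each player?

P2 drop P (R beats it: A:7>4 B:3>1 C:9>8)
P1 drop B (A beats it: Q:10>7 R:3>2)
P1→{A,C} P2→{Q,R}

Remaining: P1:{A,C} P2:{Q,R}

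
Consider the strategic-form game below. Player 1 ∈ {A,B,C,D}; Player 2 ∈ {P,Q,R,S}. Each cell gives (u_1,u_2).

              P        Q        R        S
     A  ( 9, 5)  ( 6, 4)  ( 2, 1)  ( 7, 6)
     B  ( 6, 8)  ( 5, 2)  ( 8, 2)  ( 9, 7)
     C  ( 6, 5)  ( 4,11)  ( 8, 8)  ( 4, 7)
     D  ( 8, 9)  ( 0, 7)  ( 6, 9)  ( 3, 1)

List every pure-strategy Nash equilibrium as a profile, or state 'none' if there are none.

(A,P): not NE [P2→S gives 6>5]
(A,Q): not NE [P2→S gives 6>4]
(A,R): not NE [P1→C gives 8>2; P2→S gives 6>1]
(A,S): not NE [P1→B gives 9>7]
(B,P): not NE [P1→A gives 9>6]
(B,Q): not NE [P1→A gives 6>5; P2→P gives 8>2]
(B,R): not NE [P2→P gives 8>2]
(B,S): not NE [P2→P gives 8>7]
(C,P): not NE [P1→A gives 9>6; P2→Q gives 11>5]
(C,Q): not NE [P1→A gives 6>4]
(C,R): not NE [P2→Q gives 11>8]
(C,S): not NE [P1→B gives 9>4; P2→Q gives 11>7]
(D,P): not NE [P1→A gives 9>8]
(D,Q): not NE [P1→A gives 6>0; P2→R gives 9>7]
(D,R): not NE [P1→C gives 8>6]
(D,S): not NE [P1→B gives 9>3; P2→R gives 9>1]

PSNE: ∅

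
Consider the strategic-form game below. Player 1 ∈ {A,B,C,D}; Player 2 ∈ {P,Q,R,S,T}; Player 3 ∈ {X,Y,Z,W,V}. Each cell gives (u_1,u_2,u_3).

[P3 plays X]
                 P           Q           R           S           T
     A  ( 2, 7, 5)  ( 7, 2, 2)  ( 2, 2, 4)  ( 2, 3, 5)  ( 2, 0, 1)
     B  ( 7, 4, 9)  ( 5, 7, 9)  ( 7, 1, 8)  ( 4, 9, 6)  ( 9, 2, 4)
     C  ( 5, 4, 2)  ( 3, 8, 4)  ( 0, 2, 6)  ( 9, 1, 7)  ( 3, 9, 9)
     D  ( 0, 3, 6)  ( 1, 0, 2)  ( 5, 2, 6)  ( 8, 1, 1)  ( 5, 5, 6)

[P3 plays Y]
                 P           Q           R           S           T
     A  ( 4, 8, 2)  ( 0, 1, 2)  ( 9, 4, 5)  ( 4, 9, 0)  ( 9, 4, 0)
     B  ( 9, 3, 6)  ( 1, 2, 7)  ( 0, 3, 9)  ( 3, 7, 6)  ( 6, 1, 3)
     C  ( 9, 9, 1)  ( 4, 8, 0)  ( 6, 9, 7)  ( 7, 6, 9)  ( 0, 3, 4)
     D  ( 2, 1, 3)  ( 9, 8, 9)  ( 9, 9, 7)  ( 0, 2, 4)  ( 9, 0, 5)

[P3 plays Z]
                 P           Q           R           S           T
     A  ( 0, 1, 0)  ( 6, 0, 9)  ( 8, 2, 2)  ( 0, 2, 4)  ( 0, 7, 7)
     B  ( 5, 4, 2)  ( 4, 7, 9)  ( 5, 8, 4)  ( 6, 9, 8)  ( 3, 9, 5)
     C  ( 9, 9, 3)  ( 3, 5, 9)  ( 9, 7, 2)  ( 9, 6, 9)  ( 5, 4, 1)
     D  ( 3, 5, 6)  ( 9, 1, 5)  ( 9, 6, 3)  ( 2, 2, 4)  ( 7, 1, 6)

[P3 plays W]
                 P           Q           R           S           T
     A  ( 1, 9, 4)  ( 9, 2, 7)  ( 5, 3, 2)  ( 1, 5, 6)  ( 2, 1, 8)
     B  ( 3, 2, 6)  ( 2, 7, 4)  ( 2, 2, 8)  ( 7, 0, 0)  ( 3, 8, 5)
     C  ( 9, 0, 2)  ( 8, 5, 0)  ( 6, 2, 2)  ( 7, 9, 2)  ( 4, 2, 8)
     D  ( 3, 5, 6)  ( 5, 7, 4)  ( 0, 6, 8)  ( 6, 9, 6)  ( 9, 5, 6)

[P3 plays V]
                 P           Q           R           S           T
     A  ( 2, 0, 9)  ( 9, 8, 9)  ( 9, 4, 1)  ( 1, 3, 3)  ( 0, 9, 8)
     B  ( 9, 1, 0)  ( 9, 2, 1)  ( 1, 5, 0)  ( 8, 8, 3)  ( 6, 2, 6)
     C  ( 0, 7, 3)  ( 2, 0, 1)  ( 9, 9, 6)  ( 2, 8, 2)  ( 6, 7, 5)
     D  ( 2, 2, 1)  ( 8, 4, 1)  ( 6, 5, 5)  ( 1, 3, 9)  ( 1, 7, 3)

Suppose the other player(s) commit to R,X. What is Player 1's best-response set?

u_1(A vs R,X) = 2
u_1(B vs R,X) = 7
u_1(C vs R,X) = 0
u_1(D vs R,X) = 5
max payoff 7 at {B}

BR_1 = {B}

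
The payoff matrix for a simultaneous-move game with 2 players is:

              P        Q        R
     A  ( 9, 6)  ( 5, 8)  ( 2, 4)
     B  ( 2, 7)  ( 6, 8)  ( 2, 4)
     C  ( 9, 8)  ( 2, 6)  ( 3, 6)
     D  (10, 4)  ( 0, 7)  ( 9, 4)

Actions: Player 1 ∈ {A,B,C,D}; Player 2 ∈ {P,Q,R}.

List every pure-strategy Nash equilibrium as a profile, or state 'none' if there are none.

PSNE = {(B,Q)}

(A,P): not NE [P1→D gives 10>9; P2→Q gives 8>6]
(A,Q): not NE [P1→B gives 6>5]
(A,R): not NE [P1→D gives 9>2; P2→Q gives 8>4]
(B,P): not NE [P1→D gives 10>2; P2→Q gives 8>7]
(B,Q): NE
(B,R): not NE [P1→D gives 9>2; P2→Q gives 8>4]
(C,P): not NE [P1→D gives 10>9]
(C,Q): not NE [P1→B gives 6>2; P2→P gives 8>6]
(C,R): not NE [P1→D gives 9>3; P2→P gives 8>6]
(D,P): not NE [P2→Q gives 7>4]
(D,Q): not NE [P1→B gives 6>0]
(D,R): not NE [P2→Q gives 7>4]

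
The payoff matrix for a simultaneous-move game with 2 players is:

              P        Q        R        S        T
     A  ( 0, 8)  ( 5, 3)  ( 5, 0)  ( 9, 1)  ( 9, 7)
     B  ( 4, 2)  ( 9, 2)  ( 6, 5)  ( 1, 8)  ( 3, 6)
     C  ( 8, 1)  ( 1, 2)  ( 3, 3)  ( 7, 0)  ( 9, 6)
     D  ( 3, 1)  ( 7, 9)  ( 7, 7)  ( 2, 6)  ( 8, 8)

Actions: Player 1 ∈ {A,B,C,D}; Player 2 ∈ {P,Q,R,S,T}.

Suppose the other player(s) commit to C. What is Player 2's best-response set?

P2 best: {T}

u_2(P vs C) = 1
u_2(Q vs C) = 2
u_2(R vs C) = 3
u_2(S vs C) = 0
u_2(T vs C) = 6
max payoff 6 at {T}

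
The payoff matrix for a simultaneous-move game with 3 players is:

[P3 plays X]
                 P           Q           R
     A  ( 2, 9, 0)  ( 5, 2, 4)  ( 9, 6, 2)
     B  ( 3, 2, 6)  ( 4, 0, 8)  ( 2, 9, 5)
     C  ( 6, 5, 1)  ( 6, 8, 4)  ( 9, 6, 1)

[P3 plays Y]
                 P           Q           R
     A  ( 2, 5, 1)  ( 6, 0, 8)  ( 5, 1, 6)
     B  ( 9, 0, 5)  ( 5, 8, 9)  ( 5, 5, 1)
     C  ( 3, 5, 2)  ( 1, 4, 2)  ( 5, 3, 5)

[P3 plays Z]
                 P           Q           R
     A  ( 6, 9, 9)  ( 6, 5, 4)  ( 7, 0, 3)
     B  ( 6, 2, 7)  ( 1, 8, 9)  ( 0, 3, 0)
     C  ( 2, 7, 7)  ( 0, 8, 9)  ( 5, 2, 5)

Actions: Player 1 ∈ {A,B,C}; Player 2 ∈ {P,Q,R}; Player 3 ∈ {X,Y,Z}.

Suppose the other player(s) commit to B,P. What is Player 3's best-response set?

P3 best: {Z}

u_3(X vs B,P) = 6
u_3(Y vs B,P) = 5
u_3(Z vs B,P) = 7
max payoff 7 at {Z}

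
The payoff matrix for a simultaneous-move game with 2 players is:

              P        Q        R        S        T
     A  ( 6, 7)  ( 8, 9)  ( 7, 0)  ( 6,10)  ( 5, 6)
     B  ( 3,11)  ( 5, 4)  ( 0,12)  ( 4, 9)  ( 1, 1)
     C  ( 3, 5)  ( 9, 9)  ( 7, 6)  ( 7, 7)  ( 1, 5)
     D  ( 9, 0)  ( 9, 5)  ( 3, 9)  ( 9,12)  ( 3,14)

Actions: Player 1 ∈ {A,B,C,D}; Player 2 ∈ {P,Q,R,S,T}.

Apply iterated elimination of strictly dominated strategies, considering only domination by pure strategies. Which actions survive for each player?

P1 drop B (A beats it: P:6>3 Q:8>5 R:7>0 S:6>4 T:5>1)
P2 drop P (Q beats it: A:9>7 C:9>5 D:5>0)
P2 drop R (S beats it: A:10>0 C:7>6 D:12>9)
P1→{A,C,D} P2→{Q,S,T}

Survivors P1:{A,C,D} P2:{Q,S,T}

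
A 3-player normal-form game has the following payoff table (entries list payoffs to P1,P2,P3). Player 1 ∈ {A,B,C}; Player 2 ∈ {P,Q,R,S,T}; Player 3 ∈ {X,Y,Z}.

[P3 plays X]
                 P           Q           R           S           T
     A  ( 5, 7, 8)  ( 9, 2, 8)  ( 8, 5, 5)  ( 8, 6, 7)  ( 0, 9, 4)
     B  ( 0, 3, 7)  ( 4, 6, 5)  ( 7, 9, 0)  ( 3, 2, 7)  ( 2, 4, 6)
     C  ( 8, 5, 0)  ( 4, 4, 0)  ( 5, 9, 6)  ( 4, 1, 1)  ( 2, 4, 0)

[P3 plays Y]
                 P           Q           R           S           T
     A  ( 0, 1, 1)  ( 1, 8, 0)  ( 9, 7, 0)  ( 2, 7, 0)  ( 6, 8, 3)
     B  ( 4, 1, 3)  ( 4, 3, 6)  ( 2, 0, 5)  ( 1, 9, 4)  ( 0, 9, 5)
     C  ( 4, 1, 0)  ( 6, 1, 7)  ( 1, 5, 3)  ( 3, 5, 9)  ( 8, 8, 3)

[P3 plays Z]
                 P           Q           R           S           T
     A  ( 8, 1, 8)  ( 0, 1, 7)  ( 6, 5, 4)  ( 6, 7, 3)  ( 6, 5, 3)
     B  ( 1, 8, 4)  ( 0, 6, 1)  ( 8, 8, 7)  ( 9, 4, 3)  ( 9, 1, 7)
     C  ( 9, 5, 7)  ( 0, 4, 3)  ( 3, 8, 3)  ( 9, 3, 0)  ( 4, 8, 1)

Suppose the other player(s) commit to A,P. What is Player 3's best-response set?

argmax u_3 = {X,Z}

u_3(X vs A,P) = 8
u_3(Y vs A,P) = 1
u_3(Z vs A,P) = 8
max payoff 8 at {X,Z}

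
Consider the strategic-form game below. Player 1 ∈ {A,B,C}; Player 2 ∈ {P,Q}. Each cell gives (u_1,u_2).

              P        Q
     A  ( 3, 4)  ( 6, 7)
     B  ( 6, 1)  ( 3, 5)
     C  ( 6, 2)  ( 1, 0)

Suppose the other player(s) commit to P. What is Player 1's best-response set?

u_1(A vs P) = 3
u_1(B vs P) = 6
u_1(C vs P) = 6
max payoff 6 at {B,C}

BR_1 = {B,C}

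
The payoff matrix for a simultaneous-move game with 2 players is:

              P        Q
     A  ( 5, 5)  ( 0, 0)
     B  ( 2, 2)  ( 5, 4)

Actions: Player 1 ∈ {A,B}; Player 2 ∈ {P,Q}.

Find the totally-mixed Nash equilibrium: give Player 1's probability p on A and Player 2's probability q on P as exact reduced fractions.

p=2/7, q=5/8

P1 indiff ⇒ q·5+(1-q)·0 = q·2+(1-q)·5 ⇒ q(3) = (1-q)(5) ⇒ q = 5/8
P2 indiff ⇒ p·5+(1-p)·2 = p·0+(1-p)·4 ⇒ p(5) = (1-p)(2) ⇒ p = 2/7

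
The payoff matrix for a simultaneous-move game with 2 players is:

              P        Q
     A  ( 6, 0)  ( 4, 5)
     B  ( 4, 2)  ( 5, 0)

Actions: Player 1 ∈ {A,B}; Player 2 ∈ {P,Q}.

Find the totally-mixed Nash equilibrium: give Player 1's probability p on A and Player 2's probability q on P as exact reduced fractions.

P1 indiff ⇒ q·6+(1-q)·4 = q·4+(1-q)·5 ⇒ q(2) = (1-q)(1) ⇒ q = 1/3
P2 indiff ⇒ p·0+(1-p)·2 = p·5+(1-p)·0 ⇒ p(-5) = (1-p)(-2) ⇒ p = 2/7

P1 mixes 2/7 on A; P2 mixes 1/3 on P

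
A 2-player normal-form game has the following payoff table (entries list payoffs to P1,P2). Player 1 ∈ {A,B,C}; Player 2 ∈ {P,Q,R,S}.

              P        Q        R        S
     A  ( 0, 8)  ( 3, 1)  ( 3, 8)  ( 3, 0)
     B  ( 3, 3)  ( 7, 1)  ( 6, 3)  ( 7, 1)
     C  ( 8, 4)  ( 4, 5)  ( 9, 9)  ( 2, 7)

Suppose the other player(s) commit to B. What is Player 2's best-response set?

argmax u_2 = {P,R}

u_2(P vs B) = 3
u_2(Q vs B) = 1
u_2(R vs B) = 3
u_2(S vs B) = 1
max payoff 3 at {P,R}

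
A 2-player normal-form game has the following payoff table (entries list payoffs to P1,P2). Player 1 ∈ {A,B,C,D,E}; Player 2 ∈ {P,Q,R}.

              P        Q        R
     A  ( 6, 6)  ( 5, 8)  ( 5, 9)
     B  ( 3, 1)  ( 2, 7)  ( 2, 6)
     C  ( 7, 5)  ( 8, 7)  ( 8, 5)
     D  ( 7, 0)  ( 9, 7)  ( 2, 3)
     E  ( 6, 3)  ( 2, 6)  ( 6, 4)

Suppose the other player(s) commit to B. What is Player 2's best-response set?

u_2(P vs B) = 1
u_2(Q vs B) = 7
u_2(R vs B) = 6
max payoff 7 at {Q}

BR_2 = {Q}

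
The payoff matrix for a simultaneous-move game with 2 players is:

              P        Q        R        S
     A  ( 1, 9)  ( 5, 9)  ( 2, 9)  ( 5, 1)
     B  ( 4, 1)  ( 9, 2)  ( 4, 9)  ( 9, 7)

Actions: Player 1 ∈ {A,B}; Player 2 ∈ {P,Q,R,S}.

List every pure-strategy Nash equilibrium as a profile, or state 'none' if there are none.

PSNE = {(B,R)}

(A,P): not NE [P1→B gives 4>1]
(A,Q): not NE [P1→B gives 9>5]
(A,R): not NE [P1→B gives 4>2]
(A,S): not NE [P1→B gives 9>5; P2→R gives 9>1]
(B,P): not NE [P2→R gives 9>1]
(B,Q): not NE [P2→R gives 9>2]
(B,R): NE
(B,S): not NE [P2→R gives 9>7]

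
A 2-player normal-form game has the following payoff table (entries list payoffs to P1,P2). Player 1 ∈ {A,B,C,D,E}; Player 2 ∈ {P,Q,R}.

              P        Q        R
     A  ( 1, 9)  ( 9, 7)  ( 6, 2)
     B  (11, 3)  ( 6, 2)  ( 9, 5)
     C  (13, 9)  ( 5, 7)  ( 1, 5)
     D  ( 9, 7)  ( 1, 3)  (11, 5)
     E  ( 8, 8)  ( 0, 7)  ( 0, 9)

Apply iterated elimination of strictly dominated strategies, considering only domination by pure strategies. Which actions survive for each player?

P1 drop E (B beats it: P:11>8 Q:6>0 R:9>0)
P2 drop Q (P beats it: A:9>7 B:3>2 C:9>7 D:7>3)
P1 drop A (B beats it: P:11>1 R:9>6)
P1→{B,C,D} P2→{P,R}

IESDS → P1:{B,C,D} P2:{P,R}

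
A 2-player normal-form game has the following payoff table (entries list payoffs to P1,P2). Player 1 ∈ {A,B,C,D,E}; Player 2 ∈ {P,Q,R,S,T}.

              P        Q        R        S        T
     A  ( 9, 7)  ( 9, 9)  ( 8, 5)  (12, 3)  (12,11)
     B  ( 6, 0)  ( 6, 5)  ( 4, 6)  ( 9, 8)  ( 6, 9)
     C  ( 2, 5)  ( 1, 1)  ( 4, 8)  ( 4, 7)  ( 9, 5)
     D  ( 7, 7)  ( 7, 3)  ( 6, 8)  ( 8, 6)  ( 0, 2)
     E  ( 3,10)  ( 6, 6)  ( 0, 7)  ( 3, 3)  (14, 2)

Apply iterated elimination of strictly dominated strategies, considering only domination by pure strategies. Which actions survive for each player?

P1 drop B (A beats it: P:9>6 Q:9>6 R:8>4 S:12>9 T:12>6)
P1 drop C (A beats it: P:9>2 Q:9>1 R:8>4 S:12>4 T:12>9)
P1 drop D (A beats it: P:9>7 Q:9>7 R:8>6 S:12>8 T:12>0)
P2 drop R (P beats it: A:7>5 E:10>7)
P2 drop S (P beats it: A:7>3 E:10>3)
P1→{A,E} P2→{P,Q,T}

IESDS → P1:{A,E} P2:{P,Q,T}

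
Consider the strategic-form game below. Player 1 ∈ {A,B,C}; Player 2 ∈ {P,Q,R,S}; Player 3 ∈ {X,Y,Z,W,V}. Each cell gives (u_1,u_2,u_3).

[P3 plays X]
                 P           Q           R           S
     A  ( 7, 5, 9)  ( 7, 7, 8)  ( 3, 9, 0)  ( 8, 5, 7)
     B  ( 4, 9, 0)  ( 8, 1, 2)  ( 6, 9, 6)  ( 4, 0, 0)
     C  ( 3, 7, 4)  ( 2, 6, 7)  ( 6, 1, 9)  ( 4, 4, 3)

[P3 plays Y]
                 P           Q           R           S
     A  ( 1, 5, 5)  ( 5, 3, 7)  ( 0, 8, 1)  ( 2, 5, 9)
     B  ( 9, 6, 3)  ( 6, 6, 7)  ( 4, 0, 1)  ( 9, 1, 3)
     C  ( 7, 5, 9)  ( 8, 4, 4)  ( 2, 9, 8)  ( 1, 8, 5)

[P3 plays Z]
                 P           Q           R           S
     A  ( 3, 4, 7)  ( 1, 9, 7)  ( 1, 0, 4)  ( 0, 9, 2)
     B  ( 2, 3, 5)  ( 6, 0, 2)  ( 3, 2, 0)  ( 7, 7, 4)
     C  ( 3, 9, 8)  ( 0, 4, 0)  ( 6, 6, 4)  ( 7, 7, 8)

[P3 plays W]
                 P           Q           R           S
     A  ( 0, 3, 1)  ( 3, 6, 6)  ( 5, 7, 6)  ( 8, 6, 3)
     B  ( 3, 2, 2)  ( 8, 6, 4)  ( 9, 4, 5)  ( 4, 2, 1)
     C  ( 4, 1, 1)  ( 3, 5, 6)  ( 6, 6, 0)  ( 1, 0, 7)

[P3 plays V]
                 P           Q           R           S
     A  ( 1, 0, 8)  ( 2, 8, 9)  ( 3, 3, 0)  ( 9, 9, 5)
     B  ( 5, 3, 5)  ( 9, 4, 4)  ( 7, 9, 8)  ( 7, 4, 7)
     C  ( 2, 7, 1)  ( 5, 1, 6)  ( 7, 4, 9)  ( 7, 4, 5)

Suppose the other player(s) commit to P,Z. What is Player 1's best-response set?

u_1(A vs P,Z) = 3
u_1(B vs P,Z) = 2
u_1(C vs P,Z) = 3
max payoff 3 at {A,C}

BR_1 = {A,C}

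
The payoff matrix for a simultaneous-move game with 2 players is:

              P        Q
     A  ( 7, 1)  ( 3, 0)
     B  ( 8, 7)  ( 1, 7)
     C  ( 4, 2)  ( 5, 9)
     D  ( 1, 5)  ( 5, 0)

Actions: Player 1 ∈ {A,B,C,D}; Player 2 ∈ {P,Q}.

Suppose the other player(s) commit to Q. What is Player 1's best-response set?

u_1(A vs Q) = 3
u_1(B vs Q) = 1
u_1(C vs Q) = 5
u_1(D vs Q) = 5
max payoff 5 at {C,D}

P1 best: {C,D}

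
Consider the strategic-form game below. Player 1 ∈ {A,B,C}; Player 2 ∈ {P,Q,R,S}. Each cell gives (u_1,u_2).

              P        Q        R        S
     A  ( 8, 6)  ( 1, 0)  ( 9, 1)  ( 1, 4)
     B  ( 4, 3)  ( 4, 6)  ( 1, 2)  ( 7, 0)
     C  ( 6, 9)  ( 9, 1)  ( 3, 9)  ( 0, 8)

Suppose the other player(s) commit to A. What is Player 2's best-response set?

BR_2 = {P}

u_2(P vs A) = 6
u_2(Q vs A) = 0
u_2(R vs A) = 1
u_2(S vs A) = 4
max payoff 6 at {P}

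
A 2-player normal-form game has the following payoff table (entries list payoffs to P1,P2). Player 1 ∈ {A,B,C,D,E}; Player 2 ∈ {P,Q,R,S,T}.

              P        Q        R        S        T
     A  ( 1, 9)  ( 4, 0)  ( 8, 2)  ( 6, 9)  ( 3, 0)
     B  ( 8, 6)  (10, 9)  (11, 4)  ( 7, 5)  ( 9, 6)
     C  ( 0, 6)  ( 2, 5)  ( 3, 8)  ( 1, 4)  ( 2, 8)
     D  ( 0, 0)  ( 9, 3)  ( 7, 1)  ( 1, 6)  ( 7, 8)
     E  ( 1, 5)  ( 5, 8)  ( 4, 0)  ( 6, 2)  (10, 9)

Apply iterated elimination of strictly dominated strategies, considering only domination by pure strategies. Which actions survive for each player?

IESDS → P1:{B,E} P2:{Q,T}

P1 drop A (B beats it: P:8>1 Q:10>4 R:11>8 S:7>6 T:9>3)
P1 drop C (B beats it: P:8>0 Q:10>2 R:11>3 S:7>1 T:9>2)
P1 drop D (B beats it: P:8>0 Q:10>9 R:11>7 S:7>1 T:9>7)
P2 drop P (Q beats it: B:9>6 E:8>5)
P2 drop R (Q beats it: B:9>4 E:8>0)
P2 drop S (Q beats it: B:9>5 E:8>2)
P1→{B,E} P2→{Q,T}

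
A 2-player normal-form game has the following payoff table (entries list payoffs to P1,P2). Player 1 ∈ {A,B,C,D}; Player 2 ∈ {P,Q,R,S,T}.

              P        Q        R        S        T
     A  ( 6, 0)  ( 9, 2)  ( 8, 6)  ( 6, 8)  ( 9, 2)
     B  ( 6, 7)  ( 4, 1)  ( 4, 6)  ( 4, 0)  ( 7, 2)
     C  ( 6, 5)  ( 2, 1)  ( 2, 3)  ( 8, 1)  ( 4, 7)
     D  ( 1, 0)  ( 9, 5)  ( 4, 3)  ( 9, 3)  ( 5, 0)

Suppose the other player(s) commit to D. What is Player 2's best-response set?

u_2(P vs D) = 0
u_2(Q vs D) = 5
u_2(R vs D) = 3
u_2(S vs D) = 3
u_2(T vs D) = 0
max payoff 5 at {Q}

argmax u_2 = {Q}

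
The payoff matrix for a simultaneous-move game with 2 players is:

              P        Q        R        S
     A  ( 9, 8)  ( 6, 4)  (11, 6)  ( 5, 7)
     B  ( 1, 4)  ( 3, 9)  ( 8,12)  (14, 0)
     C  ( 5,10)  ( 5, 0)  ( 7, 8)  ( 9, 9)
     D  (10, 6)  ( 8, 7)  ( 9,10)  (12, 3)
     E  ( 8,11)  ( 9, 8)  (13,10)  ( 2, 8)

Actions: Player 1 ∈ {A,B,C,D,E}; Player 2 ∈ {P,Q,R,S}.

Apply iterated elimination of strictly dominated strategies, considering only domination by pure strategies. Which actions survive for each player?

IESDS → P1:{A,D,E} P2:{P,R}

P1 drop C (D beats it: P:10>5 Q:8>5 R:9>7 S:12>9)
P2 drop Q (R beats it: A:6>4 B:12>9 D:10>7 E:10>8)
P2 drop S (P beats it: A:8>7 B:4>0 D:6>3 E:11>8)
P1 drop B (A beats it: P:9>1 R:11>8)
P1→{A,D,E} P2→{P,R}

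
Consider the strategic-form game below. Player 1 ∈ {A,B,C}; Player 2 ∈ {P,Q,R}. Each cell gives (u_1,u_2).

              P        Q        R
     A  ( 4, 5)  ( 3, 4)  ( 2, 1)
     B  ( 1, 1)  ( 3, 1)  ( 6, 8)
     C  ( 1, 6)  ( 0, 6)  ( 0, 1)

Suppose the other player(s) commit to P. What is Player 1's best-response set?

u_1(A vs P) = 4
u_1(B vs P) = 1
u_1(C vs P) = 1
max payoff 4 at {A}

argmax u_1 = {A}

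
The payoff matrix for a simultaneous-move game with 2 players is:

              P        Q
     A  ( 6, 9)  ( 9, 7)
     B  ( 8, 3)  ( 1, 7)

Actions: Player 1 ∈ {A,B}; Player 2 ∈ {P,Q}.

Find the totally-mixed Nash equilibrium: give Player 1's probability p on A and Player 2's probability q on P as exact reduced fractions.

p=2/3, q=4/5

P1 indiff ⇒ q·6+(1-q)·9 = q·8+(1-q)·1 ⇒ q(-2) = (1-q)(-8) ⇒ q = 4/5
P2 indiff ⇒ p·9+(1-p)·3 = p·7+(1-p)·7 ⇒ p(2) = (1-p)(4) ⇒ p = 2/3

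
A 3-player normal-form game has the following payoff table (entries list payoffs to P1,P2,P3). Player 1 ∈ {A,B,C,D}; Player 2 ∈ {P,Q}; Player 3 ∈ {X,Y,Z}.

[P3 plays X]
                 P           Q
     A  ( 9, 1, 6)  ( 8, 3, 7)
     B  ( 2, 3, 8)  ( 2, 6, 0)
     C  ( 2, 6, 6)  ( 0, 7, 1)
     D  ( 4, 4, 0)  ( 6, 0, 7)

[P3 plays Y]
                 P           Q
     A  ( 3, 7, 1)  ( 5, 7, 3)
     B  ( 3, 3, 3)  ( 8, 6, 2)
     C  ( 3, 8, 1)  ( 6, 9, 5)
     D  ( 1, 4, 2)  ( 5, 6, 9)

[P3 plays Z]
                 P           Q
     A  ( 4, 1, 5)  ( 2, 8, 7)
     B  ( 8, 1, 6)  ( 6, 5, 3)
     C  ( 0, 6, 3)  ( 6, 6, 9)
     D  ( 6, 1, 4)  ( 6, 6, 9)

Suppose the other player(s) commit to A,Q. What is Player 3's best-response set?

P3 best: {X,Z}

u_3(X vs A,Q) = 7
u_3(Y vs A,Q) = 3
u_3(Z vs A,Q) = 7
max payoff 7 at {X,Z}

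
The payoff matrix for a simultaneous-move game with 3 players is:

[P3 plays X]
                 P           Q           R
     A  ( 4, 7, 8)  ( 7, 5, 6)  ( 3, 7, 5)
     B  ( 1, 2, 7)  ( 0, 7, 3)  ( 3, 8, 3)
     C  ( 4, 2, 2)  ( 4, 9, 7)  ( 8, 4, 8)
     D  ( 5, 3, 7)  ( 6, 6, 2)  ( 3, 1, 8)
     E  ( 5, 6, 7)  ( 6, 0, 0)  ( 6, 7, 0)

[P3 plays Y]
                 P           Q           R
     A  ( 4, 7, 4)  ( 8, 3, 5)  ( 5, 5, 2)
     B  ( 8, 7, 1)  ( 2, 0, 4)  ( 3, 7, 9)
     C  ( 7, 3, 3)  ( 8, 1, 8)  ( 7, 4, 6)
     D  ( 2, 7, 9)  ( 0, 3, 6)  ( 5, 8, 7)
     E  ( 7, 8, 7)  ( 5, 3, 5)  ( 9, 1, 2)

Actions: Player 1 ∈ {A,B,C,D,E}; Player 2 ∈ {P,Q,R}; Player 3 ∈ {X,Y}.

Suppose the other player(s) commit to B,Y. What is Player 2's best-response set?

argmax u_2 = {P,R}

u_2(P vs B,Y) = 7
u_2(Q vs B,Y) = 0
u_2(R vs B,Y) = 7
max payoff 7 at {P,R}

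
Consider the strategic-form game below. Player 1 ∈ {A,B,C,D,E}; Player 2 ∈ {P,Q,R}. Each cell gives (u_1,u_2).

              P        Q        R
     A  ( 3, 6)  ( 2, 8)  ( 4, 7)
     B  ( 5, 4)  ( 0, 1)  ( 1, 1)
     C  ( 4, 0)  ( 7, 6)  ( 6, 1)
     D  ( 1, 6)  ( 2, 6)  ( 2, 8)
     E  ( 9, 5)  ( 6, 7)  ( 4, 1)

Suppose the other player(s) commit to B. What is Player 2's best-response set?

BR_2 = {P}

u_2(P vs B) = 4
u_2(Q vs B) = 1
u_2(R vs B) = 1
max payoff 4 at {P}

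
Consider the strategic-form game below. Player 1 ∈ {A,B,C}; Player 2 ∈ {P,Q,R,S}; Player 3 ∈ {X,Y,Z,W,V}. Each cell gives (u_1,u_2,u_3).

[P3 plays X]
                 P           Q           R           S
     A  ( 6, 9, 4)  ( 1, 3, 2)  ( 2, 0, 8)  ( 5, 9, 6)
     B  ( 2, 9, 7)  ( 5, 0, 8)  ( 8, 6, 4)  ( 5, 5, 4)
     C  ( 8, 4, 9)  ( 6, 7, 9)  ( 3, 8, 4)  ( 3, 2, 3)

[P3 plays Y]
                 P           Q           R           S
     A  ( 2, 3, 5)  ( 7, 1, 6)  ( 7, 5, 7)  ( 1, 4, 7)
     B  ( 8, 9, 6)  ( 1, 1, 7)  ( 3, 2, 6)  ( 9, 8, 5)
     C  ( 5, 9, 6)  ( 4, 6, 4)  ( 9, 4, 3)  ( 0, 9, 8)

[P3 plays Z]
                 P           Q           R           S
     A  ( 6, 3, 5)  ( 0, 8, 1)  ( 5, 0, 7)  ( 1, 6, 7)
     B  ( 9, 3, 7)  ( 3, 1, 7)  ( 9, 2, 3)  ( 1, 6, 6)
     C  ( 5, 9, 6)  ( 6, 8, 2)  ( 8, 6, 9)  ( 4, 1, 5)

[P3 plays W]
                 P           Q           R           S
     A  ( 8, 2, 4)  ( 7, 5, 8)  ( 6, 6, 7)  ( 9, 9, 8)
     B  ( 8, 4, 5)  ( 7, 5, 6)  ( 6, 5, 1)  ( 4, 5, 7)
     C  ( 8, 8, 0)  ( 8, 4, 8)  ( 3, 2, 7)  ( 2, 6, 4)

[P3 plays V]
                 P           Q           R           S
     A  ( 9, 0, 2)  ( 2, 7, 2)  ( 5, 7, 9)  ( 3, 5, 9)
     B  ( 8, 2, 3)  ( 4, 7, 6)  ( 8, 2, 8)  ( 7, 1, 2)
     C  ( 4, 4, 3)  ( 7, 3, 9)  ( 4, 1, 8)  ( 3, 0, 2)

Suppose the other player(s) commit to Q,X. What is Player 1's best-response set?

BR_1 = {C}

u_1(A vs Q,X) = 1
u_1(B vs Q,X) = 5
u_1(C vs Q,X) = 6
max payoff 6 at {C}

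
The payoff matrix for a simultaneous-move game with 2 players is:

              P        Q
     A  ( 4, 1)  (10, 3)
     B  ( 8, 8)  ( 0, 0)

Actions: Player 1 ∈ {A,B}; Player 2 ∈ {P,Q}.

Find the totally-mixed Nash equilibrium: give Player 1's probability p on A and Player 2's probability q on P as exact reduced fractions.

P1 indiff ⇒ q·4+(1-q)·10 = q·8+(1-q)·0 ⇒ q(-4) = (1-q)(-10) ⇒ q = 5/7
P2 indiff ⇒ p·1+(1-p)·8 = p·3+(1-p)·0 ⇒ p(-2) = (1-p)(-8) ⇒ p = 4/5

(p,q) = (4/5, 5/7)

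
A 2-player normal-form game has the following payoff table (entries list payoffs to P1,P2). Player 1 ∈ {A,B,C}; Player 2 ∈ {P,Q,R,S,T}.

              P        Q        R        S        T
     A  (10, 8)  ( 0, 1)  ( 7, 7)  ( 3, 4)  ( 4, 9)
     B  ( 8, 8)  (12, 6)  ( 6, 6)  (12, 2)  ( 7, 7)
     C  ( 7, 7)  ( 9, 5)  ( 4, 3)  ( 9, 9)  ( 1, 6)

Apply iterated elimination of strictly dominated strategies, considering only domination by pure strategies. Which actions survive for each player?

P1 drop C (B beats it: P:8>7 Q:12>9 R:6>4 S:12>9 T:7>1)
P2 drop Q (P beats it: A:8>1 B:8>6)
P2 drop R (P beats it: A:8>7 B:8>6)
P2 drop S (P beats it: A:8>4 B:8>2)
P1→{A,B} P2→{P,T}

Remaining: P1:{A,B} P2:{P,T}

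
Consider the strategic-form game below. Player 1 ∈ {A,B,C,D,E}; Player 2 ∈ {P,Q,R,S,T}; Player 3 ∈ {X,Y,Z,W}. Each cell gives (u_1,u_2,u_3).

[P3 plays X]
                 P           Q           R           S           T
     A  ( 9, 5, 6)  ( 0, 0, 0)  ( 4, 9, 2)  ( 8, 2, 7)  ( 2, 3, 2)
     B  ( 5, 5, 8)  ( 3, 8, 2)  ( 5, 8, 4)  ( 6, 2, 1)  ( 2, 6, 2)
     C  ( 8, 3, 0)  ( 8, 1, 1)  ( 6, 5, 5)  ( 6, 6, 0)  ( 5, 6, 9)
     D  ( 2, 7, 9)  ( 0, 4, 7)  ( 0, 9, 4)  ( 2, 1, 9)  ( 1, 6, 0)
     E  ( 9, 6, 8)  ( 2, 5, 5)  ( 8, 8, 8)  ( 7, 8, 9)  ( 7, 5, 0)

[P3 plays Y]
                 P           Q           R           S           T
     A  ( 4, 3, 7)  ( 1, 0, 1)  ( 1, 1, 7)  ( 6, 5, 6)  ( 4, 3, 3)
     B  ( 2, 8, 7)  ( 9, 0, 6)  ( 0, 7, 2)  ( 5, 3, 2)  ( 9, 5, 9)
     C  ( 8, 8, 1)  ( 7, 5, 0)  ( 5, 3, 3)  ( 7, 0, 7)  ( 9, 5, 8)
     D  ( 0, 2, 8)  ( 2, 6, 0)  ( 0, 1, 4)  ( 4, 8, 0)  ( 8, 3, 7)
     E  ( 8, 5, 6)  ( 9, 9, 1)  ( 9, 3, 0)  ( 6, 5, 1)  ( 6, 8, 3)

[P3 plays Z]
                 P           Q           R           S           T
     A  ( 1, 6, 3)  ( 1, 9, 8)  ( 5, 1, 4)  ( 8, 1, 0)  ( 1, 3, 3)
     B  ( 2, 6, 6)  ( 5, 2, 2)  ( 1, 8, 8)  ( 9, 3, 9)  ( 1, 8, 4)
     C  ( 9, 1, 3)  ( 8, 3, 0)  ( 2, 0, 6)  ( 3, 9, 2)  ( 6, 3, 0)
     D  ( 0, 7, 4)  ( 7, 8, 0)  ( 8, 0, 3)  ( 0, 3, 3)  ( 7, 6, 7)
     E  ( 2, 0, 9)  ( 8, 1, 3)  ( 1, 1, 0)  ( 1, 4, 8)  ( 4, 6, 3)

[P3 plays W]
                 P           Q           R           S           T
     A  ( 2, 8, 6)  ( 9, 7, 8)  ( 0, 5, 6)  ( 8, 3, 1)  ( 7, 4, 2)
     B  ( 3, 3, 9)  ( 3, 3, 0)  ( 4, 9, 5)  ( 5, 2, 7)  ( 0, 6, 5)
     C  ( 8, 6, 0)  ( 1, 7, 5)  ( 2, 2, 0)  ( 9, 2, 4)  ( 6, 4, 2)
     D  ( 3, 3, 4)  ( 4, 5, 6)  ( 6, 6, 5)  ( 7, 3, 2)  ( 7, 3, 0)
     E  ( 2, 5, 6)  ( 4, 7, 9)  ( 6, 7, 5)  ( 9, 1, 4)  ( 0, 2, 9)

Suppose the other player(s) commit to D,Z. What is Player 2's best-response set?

P2 best: {Q}

u_2(P vs D,Z) = 7
u_2(Q vs D,Z) = 8
u_2(R vs D,Z) = 0
u_2(S vs D,Z) = 3
u_2(T vs D,Z) = 6
max payoff 8 at {Q}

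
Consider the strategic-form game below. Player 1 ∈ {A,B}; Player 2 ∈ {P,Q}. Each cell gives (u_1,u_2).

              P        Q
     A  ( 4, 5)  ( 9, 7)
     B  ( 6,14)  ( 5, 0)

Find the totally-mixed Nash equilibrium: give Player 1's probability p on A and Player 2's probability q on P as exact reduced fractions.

p=7/8, q=2/3

P1 indiff ⇒ q·4+(1-q)·9 = q·6+(1-q)·5 ⇒ q(-2) = (1-q)(-4) ⇒ q = 2/3
P2 indiff ⇒ p·5+(1-p)·14 = p·7+(1-p)·0 ⇒ p(-2) = (1-p)(-14) ⇒ p = 7/8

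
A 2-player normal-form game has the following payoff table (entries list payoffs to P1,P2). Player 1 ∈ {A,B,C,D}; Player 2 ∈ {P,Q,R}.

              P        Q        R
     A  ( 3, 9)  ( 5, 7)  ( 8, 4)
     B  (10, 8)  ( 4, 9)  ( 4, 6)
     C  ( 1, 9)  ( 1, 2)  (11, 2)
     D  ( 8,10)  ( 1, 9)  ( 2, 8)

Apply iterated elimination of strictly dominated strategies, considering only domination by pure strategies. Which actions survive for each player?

P1 drop D (B beats it: P:10>8 Q:4>1 R:4>2)
P2 drop R (P beats it: A:9>4 B:8>6 C:9>2)
P1 drop C (A beats it: P:3>1 Q:5>1)
P1→{A,B} P2→{P,Q}

Remaining: P1:{A,B} P2:{P,Q}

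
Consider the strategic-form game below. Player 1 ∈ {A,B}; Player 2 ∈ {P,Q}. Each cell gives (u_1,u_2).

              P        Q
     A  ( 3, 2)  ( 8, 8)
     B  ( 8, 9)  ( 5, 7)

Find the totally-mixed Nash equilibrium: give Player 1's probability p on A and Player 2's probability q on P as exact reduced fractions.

(p,q) = (1/4, 3/8)

P1 indiff ⇒ q·3+(1-q)·8 = q·8+(1-q)·5 ⇒ q(-5) = (1-q)(-3) ⇒ q = 3/8
P2 indiff ⇒ p·2+(1-p)·9 = p·8+(1-p)·7 ⇒ p(-6) = (1-p)(-2) ⇒ p = 1/4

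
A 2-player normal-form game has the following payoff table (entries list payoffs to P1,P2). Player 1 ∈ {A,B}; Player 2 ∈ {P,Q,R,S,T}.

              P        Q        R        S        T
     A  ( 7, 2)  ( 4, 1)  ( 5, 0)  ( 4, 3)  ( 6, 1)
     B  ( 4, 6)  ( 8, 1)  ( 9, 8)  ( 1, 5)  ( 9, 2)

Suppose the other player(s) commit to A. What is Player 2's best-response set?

argmax u_2 = {S}

u_2(P vs A) = 2
u_2(Q vs A) = 1
u_2(R vs A) = 0
u_2(S vs A) = 3
u_2(T vs A) = 1
max payoff 3 at {S}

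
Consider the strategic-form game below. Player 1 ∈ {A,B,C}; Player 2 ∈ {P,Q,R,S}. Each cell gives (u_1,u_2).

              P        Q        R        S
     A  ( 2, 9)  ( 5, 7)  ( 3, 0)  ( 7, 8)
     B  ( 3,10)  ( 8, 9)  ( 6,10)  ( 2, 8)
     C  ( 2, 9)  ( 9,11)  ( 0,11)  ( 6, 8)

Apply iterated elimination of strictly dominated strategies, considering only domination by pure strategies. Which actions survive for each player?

Remaining: P1:{B,C} P2:{P,Q,R}

P2 drop S (P beats it: A:9>8 B:10>8 C:9>8)
P1 drop A (B beats it: P:3>2 Q:8>5 R:6>3)
P1→{B,C} P2→{P,Q,R}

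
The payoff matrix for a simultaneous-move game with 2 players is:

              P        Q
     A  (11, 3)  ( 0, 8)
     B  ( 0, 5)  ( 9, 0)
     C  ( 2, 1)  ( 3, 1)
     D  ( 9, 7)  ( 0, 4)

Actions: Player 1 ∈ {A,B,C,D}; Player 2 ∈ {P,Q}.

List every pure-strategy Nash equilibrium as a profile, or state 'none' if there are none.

No pure NE.

(A,P): not NE [P2→Q gives 8>3]
(A,Q): not NE [P1→B gives 9>0]
(B,P): not NE [P1→A gives 11>0]
(B,Q): not NE [P2→P gives 5>0]
(C,P): not NE [P1→A gives 11>2]
(C,Q): not NE [P1→B gives 9>3]
(D,P): not NE [P1→A gives 11>9]
(D,Q): not NE [P1→B gives 9>0; P2→P gives 7>4]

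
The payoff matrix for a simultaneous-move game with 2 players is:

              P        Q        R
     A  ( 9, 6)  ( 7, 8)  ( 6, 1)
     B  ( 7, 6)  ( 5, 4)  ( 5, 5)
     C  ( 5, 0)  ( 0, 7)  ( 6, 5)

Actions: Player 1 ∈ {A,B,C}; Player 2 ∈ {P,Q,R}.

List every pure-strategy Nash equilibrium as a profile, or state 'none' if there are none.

(A,P): not NE [P2→Q gives 8>6]
(A,Q): NE
(A,R): not NE [P2→Q gives 8>1]
(B,P): not NE [P1→A gives 9>7]
(B,Q): not NE [P1→A gives 7>5; P2→P gives 6>4]
(B,R): not NE [P1→C gives 6>5; P2→P gives 6>5]
(C,P): not NE [P1→A gives 9>5; P2→Q gives 7>0]
(C,Q): not NE [P1→A gives 7>0]
(C,R): not NE [P2→Q gives 7>5]

NE set: (A,Q)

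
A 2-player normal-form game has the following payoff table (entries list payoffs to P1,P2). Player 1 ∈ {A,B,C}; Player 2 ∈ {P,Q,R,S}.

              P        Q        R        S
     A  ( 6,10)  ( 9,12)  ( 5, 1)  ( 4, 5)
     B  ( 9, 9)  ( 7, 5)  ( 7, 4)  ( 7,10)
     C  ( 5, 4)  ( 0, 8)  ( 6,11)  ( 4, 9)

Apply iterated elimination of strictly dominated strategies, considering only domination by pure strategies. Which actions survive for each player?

P1 drop C (B beats it: P:9>5 Q:7>0 R:7>6 S:7>4)
P2 drop R (P beats it: A:10>1 B:9>4)
P1→{A,B} P2→{P,Q,S}

Remaining: P1:{A,B} P2:{P,Q,S}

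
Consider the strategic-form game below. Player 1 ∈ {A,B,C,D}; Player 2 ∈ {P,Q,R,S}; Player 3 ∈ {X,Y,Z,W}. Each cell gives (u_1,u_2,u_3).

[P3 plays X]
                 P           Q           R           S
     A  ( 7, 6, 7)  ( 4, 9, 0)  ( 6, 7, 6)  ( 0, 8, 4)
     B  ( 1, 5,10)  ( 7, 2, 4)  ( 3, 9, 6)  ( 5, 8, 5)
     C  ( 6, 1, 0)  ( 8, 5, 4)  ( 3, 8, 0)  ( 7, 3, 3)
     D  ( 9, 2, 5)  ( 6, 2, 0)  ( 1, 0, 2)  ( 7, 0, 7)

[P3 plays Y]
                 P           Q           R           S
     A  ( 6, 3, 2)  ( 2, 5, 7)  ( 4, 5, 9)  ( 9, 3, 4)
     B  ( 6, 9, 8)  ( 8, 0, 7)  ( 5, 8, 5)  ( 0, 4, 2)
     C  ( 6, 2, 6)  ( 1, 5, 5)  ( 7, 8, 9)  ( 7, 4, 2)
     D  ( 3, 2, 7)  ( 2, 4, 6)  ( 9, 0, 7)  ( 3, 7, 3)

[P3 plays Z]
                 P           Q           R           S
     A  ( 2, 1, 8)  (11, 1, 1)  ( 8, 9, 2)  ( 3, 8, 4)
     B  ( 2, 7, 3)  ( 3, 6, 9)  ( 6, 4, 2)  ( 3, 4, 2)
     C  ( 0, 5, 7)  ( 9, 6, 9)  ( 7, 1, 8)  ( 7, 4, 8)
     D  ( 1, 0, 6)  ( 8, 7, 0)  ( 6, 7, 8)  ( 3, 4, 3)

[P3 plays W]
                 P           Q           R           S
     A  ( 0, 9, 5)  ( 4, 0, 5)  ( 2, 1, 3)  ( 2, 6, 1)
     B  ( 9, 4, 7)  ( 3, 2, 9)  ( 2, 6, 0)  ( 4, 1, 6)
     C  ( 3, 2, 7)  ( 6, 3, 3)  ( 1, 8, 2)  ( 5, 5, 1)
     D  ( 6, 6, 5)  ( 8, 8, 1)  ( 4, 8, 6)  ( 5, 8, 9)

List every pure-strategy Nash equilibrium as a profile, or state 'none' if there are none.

NE set: (D,S,W)

(A,P,X): not NE [P1→D gives 9>7; P2→Q gives 9>6; P3→Z gives 8>7]
(A,P,Y): not NE [P2→R gives 5>3; P3→Z gives 8>2]
(A,P,Z): not NE [P2→R gives 9>1]
(A,P,W): not NE [P1→B gives 9>0; P3→Z gives 8>5]
(A,Q,X): not NE [P1→C gives 8>4; P3→Y gives 7>0]
(A,Q,Y): not NE [P1→B gives 8>2]
(A,Q,Z): not NE [P2→R gives 9>1; P3→Y gives 7>1]
(A,Q,W): not NE [P1→D gives 8>4; P2→P gives 9>0; P3→Y gives 7>5]
(A,R,X): not NE [P2→Q gives 9>7; P3→Y gives 9>6]
(A,R,Y): not NE [P1→D gives 9>4]
(A,R,Z): not NE [P3→Y gives 9>2]
(A,R,W): not NE [P1→D gives 4>2; P2→P gives 9>1; P3→Y gives 9>3]
(A,S,X): not NE [P1→D gives 7>0; P2→Q gives 9>8]
(A,S,Y): not NE [P2→R gives 5>3]
(A,S,Z): not NE [P1→C gives 7>3; P2→R gives 9>8]
(A,S,W): not NE [P1→D gives 5>2; P2→P gives 9>6; P3→Z gives 4>1]
(B,P,X): not NE [P1→D gives 9>1; P2→R gives 9>5]
(B,P,Y): not NE [P3→X gives 10>8]
(B,P,Z): not NE [P3→X gives 10>3]
(B,P,W): not NE [P2→R gives 6>4; P3→X gives 10>7]
(B,Q,X): not NE [P1→C gives 8>7; P2→R gives 9>2; P3→W gives 9>4]
(B,Q,Y): not NE [P2→P gives 9>0; P3→W gives 9>7]
(B,Q,Z): not NE [P1→A gives 11>3; P2→P gives 7>6]
(B,Q,W): not NE [P1→D gives 8>3; P2→R gives 6>2]
(B,R,X): not NE [P1→A gives 6>3]
(B,R,Y): not NE [P1→D gives 9>5; P2→P gives 9>8; P3→X gives 6>5]
(B,R,Z): not NE [P1→A gives 8>6; P2→P gives 7>4; P3→X gives 6>2]
(B,R,W): not NE [P1→D gives 4>2; P3→X gives 6>0]
(B,S,X): not NE [P1→D gives 7>5; P2→R gives 9>8; P3→W gives 6>5]
(B,S,Y): not NE [P1→A gives 9>0; P2→P gives 9>4; P3→W gives 6>2]
(B,S,Z): not NE [P1→C gives 7>3; P2→P gives 7>4; P3→W gives 6>2]
(B,S,W): not NE [P1→D gives 5>4; P2→R gives 6>1]
(C,P,X): not NE [P1→D gives 9>6; P2→R gives 8>1; P3→W gives 7>0]
(C,P,Y): not NE [P2→R gives 8>2; P3→W gives 7>6]
(C,P,Z): not NE [P1→B gives 2>0; P2→Q gives 6>5]
(C,P,W): not NE [P1→B gives 9>3; P2→R gives 8>2]
(C,Q,X): not NE [P2→R gives 8>5; P3→Z gives 9>4]
(C,Q,Y): not NE [P1→B gives 8>1; P2→R gives 8>5; P3→Z gives 9>5]
(C,Q,Z): not NE [P1→A gives 11>9]
(C,Q,W): not NE [P1→D gives 8>6; P2→R gives 8>3; P3→Z gives 9>3]
(C,R,X): not NE [P1→A gives 6>3; P3→Y gives 9>0]
(C,R,Y): not NE [P1→D gives 9>7]
(C,R,Z): not NE [P1→A gives 8>7; P2→Q gives 6>1; P3→Y gives 9>8]
(C,R,W): not NE [P1→D gives 4>1; P3→Y gives 9>2]
(C,S,X): not NE [P2→R gives 8>3; P3→Z gives 8>3]
(C,S,Y): not NE [P1→A gives 9>7; P2→R gives 8>4; P3→Z gives 8>2]
(C,S,Z): not NE [P2→Q gives 6>4]
(C,S,W): not NE [P2→R gives 8>5; P3→Z gives 8>1]
(D,P,X): not NE [P3→Y gives 7>5]
(D,P,Y): not NE [P1→C gives 6>3; P2→S gives 7>2]
(D,P,Z): not NE [P1→B gives 2>1; P2→R gives 7>0; P3→Y gives 7>6]
(D,P,W): not NE [P1→B gives 9>6; P2→S gives 8>6; P3→Y gives 7>5]
(D,Q,X): not NE [P1→C gives 8>6; P3→Y gives 6>0]
(D,Q,Y): not NE [P1→B gives 8>2; P2→S gives 7>4]
(D,Q,Z): not NE [P1→A gives 11>8; P3→Y gives 6>0]
(D,Q,W): not NE [P3→Y gives 6>1]
(D,R,X): not NE [P1→A gives 6>1; P2→Q gives 2>0; P3→Z gives 8>2]
(D,R,Y): not NE [P2→S gives 7>0; P3→Z gives 8>7]
(D,R,Z): not NE [P1→A gives 8>6]
(D,R,W): not NE [P3→Z gives 8>6]
(D,S,X): not NE [P2→Q gives 2>0; P3→W gives 9>7]
(D,S,Y): not NE [P1→A gives 9>3; P3→W gives 9>3]
(D,S,Z): not NE [P1→C gives 7>3; P2→R gives 7>4; P3→W gives 9>3]
(D,S,W): NE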